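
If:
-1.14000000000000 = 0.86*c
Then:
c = -1.33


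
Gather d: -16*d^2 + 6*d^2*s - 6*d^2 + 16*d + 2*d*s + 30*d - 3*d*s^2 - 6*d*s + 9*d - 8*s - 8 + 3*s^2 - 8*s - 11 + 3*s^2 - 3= d^2*(6*s - 22) + d*(-3*s^2 - 4*s + 55) + 6*s^2 - 16*s - 22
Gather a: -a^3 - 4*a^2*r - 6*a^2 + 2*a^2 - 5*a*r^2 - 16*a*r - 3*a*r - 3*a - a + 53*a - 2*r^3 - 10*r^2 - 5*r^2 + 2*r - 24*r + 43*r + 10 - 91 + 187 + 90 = -a^3 + a^2*(-4*r - 4) + a*(-5*r^2 - 19*r + 49) - 2*r^3 - 15*r^2 + 21*r + 196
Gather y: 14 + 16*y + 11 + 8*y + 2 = 24*y + 27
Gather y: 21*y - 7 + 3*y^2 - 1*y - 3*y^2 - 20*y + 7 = 0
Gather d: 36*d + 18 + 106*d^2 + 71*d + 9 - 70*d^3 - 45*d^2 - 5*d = -70*d^3 + 61*d^2 + 102*d + 27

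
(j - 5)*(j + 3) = j^2 - 2*j - 15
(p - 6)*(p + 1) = p^2 - 5*p - 6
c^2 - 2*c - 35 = (c - 7)*(c + 5)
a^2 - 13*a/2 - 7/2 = (a - 7)*(a + 1/2)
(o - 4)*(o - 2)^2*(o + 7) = o^4 - o^3 - 36*o^2 + 124*o - 112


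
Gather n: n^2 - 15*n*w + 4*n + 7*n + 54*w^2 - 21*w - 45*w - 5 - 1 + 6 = n^2 + n*(11 - 15*w) + 54*w^2 - 66*w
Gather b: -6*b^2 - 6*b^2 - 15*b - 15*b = -12*b^2 - 30*b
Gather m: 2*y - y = y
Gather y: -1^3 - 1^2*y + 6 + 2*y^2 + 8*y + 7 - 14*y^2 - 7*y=12 - 12*y^2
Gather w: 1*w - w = 0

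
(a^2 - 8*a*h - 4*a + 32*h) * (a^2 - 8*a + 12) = a^4 - 8*a^3*h - 12*a^3 + 96*a^2*h + 44*a^2 - 352*a*h - 48*a + 384*h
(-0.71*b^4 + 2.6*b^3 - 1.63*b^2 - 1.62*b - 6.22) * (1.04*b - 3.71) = -0.7384*b^5 + 5.3381*b^4 - 11.3412*b^3 + 4.3625*b^2 - 0.4586*b + 23.0762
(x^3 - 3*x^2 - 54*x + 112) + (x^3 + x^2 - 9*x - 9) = 2*x^3 - 2*x^2 - 63*x + 103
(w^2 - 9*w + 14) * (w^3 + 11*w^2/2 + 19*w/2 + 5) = w^5 - 7*w^4/2 - 26*w^3 - 7*w^2/2 + 88*w + 70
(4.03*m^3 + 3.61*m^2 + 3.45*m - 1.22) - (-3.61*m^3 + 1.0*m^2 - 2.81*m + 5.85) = 7.64*m^3 + 2.61*m^2 + 6.26*m - 7.07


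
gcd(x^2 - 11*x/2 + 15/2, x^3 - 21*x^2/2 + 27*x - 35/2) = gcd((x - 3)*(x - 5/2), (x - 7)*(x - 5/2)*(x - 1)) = x - 5/2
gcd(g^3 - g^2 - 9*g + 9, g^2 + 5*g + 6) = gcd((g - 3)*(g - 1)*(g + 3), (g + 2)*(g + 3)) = g + 3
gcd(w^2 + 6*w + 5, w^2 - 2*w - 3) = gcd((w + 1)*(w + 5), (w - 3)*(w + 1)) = w + 1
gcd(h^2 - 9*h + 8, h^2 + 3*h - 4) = h - 1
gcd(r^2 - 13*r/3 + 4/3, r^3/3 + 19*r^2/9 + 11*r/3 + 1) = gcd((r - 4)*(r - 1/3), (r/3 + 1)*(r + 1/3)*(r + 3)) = 1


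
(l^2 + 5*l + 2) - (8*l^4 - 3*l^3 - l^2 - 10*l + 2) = -8*l^4 + 3*l^3 + 2*l^2 + 15*l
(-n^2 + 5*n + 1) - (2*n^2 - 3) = -3*n^2 + 5*n + 4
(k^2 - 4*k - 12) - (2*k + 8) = k^2 - 6*k - 20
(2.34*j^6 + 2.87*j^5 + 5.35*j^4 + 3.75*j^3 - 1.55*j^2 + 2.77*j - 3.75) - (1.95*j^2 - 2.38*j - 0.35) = 2.34*j^6 + 2.87*j^5 + 5.35*j^4 + 3.75*j^3 - 3.5*j^2 + 5.15*j - 3.4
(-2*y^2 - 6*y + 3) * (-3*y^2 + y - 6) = 6*y^4 + 16*y^3 - 3*y^2 + 39*y - 18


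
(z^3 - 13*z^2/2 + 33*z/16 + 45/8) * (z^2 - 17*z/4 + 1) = z^5 - 43*z^4/4 + 491*z^3/16 - 617*z^2/64 - 699*z/32 + 45/8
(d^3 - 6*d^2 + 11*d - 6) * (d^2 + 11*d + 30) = d^5 + 5*d^4 - 25*d^3 - 65*d^2 + 264*d - 180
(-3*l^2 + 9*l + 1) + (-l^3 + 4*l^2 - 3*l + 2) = -l^3 + l^2 + 6*l + 3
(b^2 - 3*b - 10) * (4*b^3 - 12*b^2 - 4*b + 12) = 4*b^5 - 24*b^4 - 8*b^3 + 144*b^2 + 4*b - 120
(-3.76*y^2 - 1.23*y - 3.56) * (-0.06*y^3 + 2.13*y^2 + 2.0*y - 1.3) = 0.2256*y^5 - 7.935*y^4 - 9.9263*y^3 - 5.1548*y^2 - 5.521*y + 4.628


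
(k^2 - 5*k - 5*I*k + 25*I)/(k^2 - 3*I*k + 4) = (k^2 - 5*k - 5*I*k + 25*I)/(k^2 - 3*I*k + 4)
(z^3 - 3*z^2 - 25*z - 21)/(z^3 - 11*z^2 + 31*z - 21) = (z^2 + 4*z + 3)/(z^2 - 4*z + 3)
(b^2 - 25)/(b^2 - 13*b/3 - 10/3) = 3*(b + 5)/(3*b + 2)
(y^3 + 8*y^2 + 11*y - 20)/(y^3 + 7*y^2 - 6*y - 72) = (y^2 + 4*y - 5)/(y^2 + 3*y - 18)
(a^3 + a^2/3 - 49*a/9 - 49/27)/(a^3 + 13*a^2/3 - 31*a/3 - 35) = (a^2 - 2*a - 7/9)/(a^2 + 2*a - 15)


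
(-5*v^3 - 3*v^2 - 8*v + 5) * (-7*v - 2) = 35*v^4 + 31*v^3 + 62*v^2 - 19*v - 10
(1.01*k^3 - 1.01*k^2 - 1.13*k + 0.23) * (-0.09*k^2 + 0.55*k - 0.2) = -0.0909*k^5 + 0.6464*k^4 - 0.6558*k^3 - 0.4402*k^2 + 0.3525*k - 0.046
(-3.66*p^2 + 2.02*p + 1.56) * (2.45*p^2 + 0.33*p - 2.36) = -8.967*p^4 + 3.7412*p^3 + 13.1262*p^2 - 4.2524*p - 3.6816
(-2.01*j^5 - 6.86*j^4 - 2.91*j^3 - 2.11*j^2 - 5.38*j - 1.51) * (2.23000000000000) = -4.4823*j^5 - 15.2978*j^4 - 6.4893*j^3 - 4.7053*j^2 - 11.9974*j - 3.3673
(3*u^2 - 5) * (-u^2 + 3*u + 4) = -3*u^4 + 9*u^3 + 17*u^2 - 15*u - 20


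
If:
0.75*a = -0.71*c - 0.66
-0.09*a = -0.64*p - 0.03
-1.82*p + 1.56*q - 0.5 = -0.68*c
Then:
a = 1.60123605708632*q - 1.07447063234982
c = 0.205426724313189 - 1.69144653917569*q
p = 0.225173820527764*q - 0.197972432674193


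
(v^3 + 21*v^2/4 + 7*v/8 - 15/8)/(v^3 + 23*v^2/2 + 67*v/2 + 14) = (8*v^3 + 42*v^2 + 7*v - 15)/(4*(2*v^3 + 23*v^2 + 67*v + 28))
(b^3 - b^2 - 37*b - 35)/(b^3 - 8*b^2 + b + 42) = (b^2 + 6*b + 5)/(b^2 - b - 6)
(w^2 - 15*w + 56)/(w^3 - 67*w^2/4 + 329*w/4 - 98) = 4/(4*w - 7)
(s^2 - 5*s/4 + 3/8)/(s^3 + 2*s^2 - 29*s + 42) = (8*s^2 - 10*s + 3)/(8*(s^3 + 2*s^2 - 29*s + 42))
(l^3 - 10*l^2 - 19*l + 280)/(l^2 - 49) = (l^2 - 3*l - 40)/(l + 7)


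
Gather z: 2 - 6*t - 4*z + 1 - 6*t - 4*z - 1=-12*t - 8*z + 2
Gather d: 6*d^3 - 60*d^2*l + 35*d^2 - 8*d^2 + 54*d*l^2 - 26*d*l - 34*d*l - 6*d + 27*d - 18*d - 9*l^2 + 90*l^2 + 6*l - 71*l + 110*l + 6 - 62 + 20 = 6*d^3 + d^2*(27 - 60*l) + d*(54*l^2 - 60*l + 3) + 81*l^2 + 45*l - 36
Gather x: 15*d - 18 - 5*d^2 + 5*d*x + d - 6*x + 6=-5*d^2 + 16*d + x*(5*d - 6) - 12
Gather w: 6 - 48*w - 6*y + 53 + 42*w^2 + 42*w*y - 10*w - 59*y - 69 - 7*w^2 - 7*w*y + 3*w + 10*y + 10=35*w^2 + w*(35*y - 55) - 55*y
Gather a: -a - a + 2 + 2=4 - 2*a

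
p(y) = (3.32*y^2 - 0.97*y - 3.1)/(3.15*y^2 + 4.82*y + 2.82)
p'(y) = (-6.3*y - 4.82)*(3.32*y^2 - 0.97*y - 3.1)/(3.15*y^2 + 4.82*y + 2.82)^2 + (6.64*y - 0.97)/(3.15*y^2 + 4.82*y + 2.82) = (19.0579*y^2 + 38.2548*y + 12.2066)/(9.9225*y^4 + 30.366*y^3 + 40.9984*y^2 + 27.1848*y + 7.9524)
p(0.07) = -0.99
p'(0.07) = 1.49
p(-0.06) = -1.19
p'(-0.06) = 1.54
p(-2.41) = 1.95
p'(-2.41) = 0.34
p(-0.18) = -1.37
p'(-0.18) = 1.41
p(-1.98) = 2.10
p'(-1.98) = 0.35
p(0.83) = -0.18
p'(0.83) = 0.71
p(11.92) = 0.90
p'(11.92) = 0.01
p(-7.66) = 1.32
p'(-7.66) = 0.04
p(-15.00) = 1.19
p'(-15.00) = 0.01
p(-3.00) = 1.78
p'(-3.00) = 0.25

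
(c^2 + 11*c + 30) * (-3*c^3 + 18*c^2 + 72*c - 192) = -3*c^5 - 15*c^4 + 180*c^3 + 1140*c^2 + 48*c - 5760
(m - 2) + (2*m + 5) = 3*m + 3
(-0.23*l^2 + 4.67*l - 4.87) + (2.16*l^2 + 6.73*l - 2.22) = 1.93*l^2 + 11.4*l - 7.09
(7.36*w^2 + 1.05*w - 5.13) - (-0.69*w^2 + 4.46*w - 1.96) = 8.05*w^2 - 3.41*w - 3.17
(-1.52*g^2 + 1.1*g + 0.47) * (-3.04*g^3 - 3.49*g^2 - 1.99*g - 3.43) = 4.6208*g^5 + 1.9608*g^4 - 2.243*g^3 + 1.3843*g^2 - 4.7083*g - 1.6121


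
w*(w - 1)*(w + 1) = w^3 - w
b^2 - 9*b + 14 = (b - 7)*(b - 2)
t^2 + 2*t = t*(t + 2)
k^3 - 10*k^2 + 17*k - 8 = (k - 8)*(k - 1)^2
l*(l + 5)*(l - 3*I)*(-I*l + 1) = -I*l^4 - 2*l^3 - 5*I*l^3 - 10*l^2 - 3*I*l^2 - 15*I*l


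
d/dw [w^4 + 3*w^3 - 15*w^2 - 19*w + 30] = 4*w^3 + 9*w^2 - 30*w - 19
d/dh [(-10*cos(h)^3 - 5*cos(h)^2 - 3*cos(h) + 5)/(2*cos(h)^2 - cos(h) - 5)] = (20*cos(h)^4 - 20*cos(h)^3 - 161*cos(h)^2 - 30*cos(h) - 20)*sin(h)/(cos(h) - cos(2*h) + 4)^2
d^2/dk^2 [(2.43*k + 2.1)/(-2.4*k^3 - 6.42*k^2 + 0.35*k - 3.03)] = (-83.9808*k^5 - 369.80064*k^4 - 722.102904*k^3 - 296.69112*k^2 + 403.558308*k + 76.03239)/(13.824*k^9 + 110.9376*k^8 + 290.71008*k^7 + 284.610888*k^6 + 237.72222*k^5 + 361.745226*k^4 + 25.209145*k^3 + 177.937659*k^2 - 9.639945*k + 27.818127)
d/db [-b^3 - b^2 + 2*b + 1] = -3*b^2 - 2*b + 2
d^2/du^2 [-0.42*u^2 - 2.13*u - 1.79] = -0.840000000000000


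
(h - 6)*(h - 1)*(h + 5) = h^3 - 2*h^2 - 29*h + 30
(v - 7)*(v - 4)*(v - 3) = v^3 - 14*v^2 + 61*v - 84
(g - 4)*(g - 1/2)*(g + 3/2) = g^3 - 3*g^2 - 19*g/4 + 3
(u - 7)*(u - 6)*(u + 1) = u^3 - 12*u^2 + 29*u + 42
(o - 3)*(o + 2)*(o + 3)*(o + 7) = o^4 + 9*o^3 + 5*o^2 - 81*o - 126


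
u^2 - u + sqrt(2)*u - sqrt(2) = (u - 1)*(u + sqrt(2))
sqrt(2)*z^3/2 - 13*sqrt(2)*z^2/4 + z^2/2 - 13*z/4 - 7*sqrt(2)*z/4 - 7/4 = (z - 7)*(z + 1/2)*(sqrt(2)*z/2 + 1/2)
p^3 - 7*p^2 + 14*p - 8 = (p - 4)*(p - 2)*(p - 1)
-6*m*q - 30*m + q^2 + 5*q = (-6*m + q)*(q + 5)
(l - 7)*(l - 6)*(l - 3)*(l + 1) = l^4 - 15*l^3 + 65*l^2 - 45*l - 126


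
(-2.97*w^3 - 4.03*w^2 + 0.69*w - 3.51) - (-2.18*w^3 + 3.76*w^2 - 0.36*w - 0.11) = -0.79*w^3 - 7.79*w^2 + 1.05*w - 3.4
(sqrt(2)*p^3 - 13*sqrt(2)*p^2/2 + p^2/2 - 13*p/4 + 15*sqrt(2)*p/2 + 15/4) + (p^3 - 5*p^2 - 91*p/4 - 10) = p^3 + sqrt(2)*p^3 - 13*sqrt(2)*p^2/2 - 9*p^2/2 - 26*p + 15*sqrt(2)*p/2 - 25/4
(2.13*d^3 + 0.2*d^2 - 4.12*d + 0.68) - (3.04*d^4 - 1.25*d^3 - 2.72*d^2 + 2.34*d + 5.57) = -3.04*d^4 + 3.38*d^3 + 2.92*d^2 - 6.46*d - 4.89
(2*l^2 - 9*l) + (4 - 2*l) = 2*l^2 - 11*l + 4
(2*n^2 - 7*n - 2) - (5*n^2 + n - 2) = -3*n^2 - 8*n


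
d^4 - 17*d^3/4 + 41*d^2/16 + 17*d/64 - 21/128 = (d - 7/2)*(d - 3/4)*(d - 1/4)*(d + 1/4)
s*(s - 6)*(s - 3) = s^3 - 9*s^2 + 18*s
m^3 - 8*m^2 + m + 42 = (m - 7)*(m - 3)*(m + 2)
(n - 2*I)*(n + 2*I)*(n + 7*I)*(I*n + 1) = I*n^4 - 6*n^3 + 11*I*n^2 - 24*n + 28*I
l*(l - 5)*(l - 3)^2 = l^4 - 11*l^3 + 39*l^2 - 45*l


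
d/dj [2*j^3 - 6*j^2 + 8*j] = 6*j^2 - 12*j + 8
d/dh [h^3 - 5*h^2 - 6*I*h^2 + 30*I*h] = 3*h^2 - 10*h - 12*I*h + 30*I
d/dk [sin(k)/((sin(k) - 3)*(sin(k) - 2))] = (cos(k)^2 + 5)*cos(k)/((sin(k) - 3)^2*(sin(k) - 2)^2)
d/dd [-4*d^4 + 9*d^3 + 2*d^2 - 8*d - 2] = -16*d^3 + 27*d^2 + 4*d - 8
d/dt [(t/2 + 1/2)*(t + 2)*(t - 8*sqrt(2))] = 3*t^2/2 - 8*sqrt(2)*t + 3*t - 12*sqrt(2) + 1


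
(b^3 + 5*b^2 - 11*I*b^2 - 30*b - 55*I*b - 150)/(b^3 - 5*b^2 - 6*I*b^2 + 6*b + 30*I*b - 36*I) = (b^2 + 5*b*(1 - I) - 25*I)/(b^2 - 5*b + 6)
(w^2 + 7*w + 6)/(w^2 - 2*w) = (w^2 + 7*w + 6)/(w*(w - 2))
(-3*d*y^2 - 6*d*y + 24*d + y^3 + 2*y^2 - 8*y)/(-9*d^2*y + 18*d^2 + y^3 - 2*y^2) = (y + 4)/(3*d + y)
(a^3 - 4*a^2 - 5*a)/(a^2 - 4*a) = (a^2 - 4*a - 5)/(a - 4)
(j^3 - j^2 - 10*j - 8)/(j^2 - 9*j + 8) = (j^3 - j^2 - 10*j - 8)/(j^2 - 9*j + 8)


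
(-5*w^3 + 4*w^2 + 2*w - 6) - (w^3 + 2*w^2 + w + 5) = -6*w^3 + 2*w^2 + w - 11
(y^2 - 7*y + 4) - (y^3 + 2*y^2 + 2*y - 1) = -y^3 - y^2 - 9*y + 5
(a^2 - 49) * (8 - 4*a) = -4*a^3 + 8*a^2 + 196*a - 392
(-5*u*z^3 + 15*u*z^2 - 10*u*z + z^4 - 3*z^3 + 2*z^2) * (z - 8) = -5*u*z^4 + 55*u*z^3 - 130*u*z^2 + 80*u*z + z^5 - 11*z^4 + 26*z^3 - 16*z^2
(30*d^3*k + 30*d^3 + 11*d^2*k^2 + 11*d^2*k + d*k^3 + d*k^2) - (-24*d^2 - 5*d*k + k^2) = 30*d^3*k + 30*d^3 + 11*d^2*k^2 + 11*d^2*k + 24*d^2 + d*k^3 + d*k^2 + 5*d*k - k^2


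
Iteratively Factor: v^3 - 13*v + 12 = (v + 4)*(v^2 - 4*v + 3) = (v - 3)*(v + 4)*(v - 1)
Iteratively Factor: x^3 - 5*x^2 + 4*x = (x - 1)*(x^2 - 4*x) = (x - 4)*(x - 1)*(x)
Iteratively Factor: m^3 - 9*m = (m - 3)*(m^2 + 3*m) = (m - 3)*(m + 3)*(m)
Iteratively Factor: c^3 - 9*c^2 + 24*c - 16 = (c - 4)*(c^2 - 5*c + 4) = (c - 4)^2*(c - 1)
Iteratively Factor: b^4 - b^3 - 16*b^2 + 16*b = (b - 4)*(b^3 + 3*b^2 - 4*b) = b*(b - 4)*(b^2 + 3*b - 4) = b*(b - 4)*(b + 4)*(b - 1)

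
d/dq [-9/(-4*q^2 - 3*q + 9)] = 9*(-8*q - 3)/(4*q^2 + 3*q - 9)^2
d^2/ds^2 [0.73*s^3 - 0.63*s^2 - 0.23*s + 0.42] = 4.38*s - 1.26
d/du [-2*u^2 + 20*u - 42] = 20 - 4*u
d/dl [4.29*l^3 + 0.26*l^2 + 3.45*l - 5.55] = 12.87*l^2 + 0.52*l + 3.45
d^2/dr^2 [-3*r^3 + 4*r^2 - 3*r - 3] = 8 - 18*r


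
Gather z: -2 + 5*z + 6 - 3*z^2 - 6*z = -3*z^2 - z + 4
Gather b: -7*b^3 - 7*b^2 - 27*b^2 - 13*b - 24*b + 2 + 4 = -7*b^3 - 34*b^2 - 37*b + 6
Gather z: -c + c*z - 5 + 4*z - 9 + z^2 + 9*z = -c + z^2 + z*(c + 13) - 14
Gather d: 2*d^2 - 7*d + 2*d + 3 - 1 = 2*d^2 - 5*d + 2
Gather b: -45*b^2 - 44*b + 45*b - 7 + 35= -45*b^2 + b + 28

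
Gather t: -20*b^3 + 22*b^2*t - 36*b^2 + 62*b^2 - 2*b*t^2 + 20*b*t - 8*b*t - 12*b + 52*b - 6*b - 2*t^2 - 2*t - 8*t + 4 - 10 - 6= -20*b^3 + 26*b^2 + 34*b + t^2*(-2*b - 2) + t*(22*b^2 + 12*b - 10) - 12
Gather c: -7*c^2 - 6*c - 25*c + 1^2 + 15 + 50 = -7*c^2 - 31*c + 66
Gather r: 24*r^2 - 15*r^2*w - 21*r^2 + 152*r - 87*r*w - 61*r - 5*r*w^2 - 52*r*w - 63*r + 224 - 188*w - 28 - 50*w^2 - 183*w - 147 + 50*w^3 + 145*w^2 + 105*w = r^2*(3 - 15*w) + r*(-5*w^2 - 139*w + 28) + 50*w^3 + 95*w^2 - 266*w + 49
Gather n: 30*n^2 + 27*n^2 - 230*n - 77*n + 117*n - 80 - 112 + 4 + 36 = 57*n^2 - 190*n - 152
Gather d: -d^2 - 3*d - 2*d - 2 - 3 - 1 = -d^2 - 5*d - 6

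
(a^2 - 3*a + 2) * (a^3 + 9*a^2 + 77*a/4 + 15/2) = a^5 + 6*a^4 - 23*a^3/4 - 129*a^2/4 + 16*a + 15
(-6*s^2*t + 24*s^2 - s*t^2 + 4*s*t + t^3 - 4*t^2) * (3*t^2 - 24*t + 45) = -18*s^2*t^3 + 216*s^2*t^2 - 846*s^2*t + 1080*s^2 - 3*s*t^4 + 36*s*t^3 - 141*s*t^2 + 180*s*t + 3*t^5 - 36*t^4 + 141*t^3 - 180*t^2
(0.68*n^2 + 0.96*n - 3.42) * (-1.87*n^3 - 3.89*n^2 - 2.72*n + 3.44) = -1.2716*n^5 - 4.4404*n^4 + 0.8114*n^3 + 13.0318*n^2 + 12.6048*n - 11.7648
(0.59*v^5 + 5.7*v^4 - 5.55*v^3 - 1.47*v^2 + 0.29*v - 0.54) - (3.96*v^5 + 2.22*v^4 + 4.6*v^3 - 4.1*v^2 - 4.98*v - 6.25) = -3.37*v^5 + 3.48*v^4 - 10.15*v^3 + 2.63*v^2 + 5.27*v + 5.71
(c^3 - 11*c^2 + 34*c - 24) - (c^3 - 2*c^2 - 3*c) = -9*c^2 + 37*c - 24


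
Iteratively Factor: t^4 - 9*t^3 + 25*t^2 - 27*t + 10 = (t - 1)*(t^3 - 8*t^2 + 17*t - 10) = (t - 2)*(t - 1)*(t^2 - 6*t + 5) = (t - 2)*(t - 1)^2*(t - 5)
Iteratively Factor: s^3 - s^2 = (s - 1)*(s^2) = s*(s - 1)*(s)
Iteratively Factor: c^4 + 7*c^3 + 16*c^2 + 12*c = (c + 2)*(c^3 + 5*c^2 + 6*c) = c*(c + 2)*(c^2 + 5*c + 6) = c*(c + 2)^2*(c + 3)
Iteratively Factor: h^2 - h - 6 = (h + 2)*(h - 3)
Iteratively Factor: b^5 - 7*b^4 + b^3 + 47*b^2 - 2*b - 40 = (b - 4)*(b^4 - 3*b^3 - 11*b^2 + 3*b + 10) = (b - 4)*(b - 1)*(b^3 - 2*b^2 - 13*b - 10) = (b - 4)*(b - 1)*(b + 2)*(b^2 - 4*b - 5) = (b - 4)*(b - 1)*(b + 1)*(b + 2)*(b - 5)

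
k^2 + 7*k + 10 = (k + 2)*(k + 5)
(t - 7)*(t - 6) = t^2 - 13*t + 42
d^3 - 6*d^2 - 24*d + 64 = (d - 8)*(d - 2)*(d + 4)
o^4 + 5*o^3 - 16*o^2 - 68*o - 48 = (o - 4)*(o + 1)*(o + 2)*(o + 6)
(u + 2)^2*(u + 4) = u^3 + 8*u^2 + 20*u + 16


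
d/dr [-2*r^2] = -4*r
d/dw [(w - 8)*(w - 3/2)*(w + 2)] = 3*w^2 - 15*w - 7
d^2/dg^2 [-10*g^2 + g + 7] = -20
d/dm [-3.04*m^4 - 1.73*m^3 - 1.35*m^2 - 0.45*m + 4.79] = -12.16*m^3 - 5.19*m^2 - 2.7*m - 0.45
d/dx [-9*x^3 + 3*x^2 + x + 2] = -27*x^2 + 6*x + 1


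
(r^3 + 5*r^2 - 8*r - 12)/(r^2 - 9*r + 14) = (r^2 + 7*r + 6)/(r - 7)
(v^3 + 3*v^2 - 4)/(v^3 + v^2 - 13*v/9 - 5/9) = 9*(v^2 + 4*v + 4)/(9*v^2 + 18*v + 5)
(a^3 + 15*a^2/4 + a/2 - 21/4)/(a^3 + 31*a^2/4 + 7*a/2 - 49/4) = (a + 3)/(a + 7)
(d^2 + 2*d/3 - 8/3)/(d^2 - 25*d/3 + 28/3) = (d + 2)/(d - 7)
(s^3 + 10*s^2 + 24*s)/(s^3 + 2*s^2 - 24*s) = (s + 4)/(s - 4)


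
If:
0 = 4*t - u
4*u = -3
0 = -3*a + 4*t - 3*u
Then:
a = 1/2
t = -3/16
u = -3/4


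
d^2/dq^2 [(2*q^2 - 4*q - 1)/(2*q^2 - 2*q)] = (-2*q^3 - 3*q^2 + 3*q - 1)/(q^3*(q^3 - 3*q^2 + 3*q - 1))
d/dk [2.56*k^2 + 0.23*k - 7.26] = 5.12*k + 0.23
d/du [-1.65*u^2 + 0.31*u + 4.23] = 0.31 - 3.3*u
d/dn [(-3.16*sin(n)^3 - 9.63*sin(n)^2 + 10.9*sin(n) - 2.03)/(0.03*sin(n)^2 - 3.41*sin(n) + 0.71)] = (-0.0948*sin(n)^4 + 21.5512*sin(n)^3 + 25.7805*sin(n)^2 - 13.5528*sin(n) + 0.8167)*cos(n)/(0.0009*sin(n)^4 - 0.2046*sin(n)^3 + 11.6707*sin(n)^2 - 4.8422*sin(n) + 0.5041)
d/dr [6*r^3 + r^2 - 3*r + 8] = 18*r^2 + 2*r - 3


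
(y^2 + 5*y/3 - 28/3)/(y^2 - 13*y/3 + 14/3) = (y + 4)/(y - 2)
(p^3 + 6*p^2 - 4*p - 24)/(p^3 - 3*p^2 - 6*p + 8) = (p^2 + 4*p - 12)/(p^2 - 5*p + 4)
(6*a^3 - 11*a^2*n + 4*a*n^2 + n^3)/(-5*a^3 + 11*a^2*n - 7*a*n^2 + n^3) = (-6*a - n)/(5*a - n)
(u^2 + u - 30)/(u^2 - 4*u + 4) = (u^2 + u - 30)/(u^2 - 4*u + 4)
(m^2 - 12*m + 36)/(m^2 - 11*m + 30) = (m - 6)/(m - 5)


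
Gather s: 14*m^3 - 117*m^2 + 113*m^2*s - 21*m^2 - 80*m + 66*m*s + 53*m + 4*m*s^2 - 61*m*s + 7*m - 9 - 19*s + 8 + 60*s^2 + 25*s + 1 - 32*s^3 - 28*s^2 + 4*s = 14*m^3 - 138*m^2 - 20*m - 32*s^3 + s^2*(4*m + 32) + s*(113*m^2 + 5*m + 10)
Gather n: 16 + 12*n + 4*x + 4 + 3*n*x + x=n*(3*x + 12) + 5*x + 20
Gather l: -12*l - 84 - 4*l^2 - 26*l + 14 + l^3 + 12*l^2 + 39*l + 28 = l^3 + 8*l^2 + l - 42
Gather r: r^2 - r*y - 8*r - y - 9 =r^2 + r*(-y - 8) - y - 9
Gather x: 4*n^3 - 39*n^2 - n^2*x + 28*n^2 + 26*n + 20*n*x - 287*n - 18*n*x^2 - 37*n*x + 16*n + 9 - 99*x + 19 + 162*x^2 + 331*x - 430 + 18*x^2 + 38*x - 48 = 4*n^3 - 11*n^2 - 245*n + x^2*(180 - 18*n) + x*(-n^2 - 17*n + 270) - 450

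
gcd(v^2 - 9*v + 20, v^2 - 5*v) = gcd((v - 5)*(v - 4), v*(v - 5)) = v - 5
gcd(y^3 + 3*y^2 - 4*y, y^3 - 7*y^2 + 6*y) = y^2 - y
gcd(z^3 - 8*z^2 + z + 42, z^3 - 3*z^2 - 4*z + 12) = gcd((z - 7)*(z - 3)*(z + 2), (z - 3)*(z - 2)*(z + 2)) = z^2 - z - 6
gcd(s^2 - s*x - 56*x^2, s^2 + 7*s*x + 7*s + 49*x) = s + 7*x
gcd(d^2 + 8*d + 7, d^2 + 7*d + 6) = d + 1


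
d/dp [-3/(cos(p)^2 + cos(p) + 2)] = -3*(2*cos(p) + 1)*sin(p)/(cos(p)^2 + cos(p) + 2)^2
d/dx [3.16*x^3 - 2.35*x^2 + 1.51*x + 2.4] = 9.48*x^2 - 4.7*x + 1.51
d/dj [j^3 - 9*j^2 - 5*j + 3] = 3*j^2 - 18*j - 5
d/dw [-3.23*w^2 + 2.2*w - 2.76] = 2.2 - 6.46*w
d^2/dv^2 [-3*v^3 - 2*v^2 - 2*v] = -18*v - 4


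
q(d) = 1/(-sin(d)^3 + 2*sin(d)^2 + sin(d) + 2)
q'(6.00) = 0.09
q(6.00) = 0.53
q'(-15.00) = -0.36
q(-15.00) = 0.40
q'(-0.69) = 0.36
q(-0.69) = 0.41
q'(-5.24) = -0.08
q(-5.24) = 0.27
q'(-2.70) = -0.28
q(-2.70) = 0.50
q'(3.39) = -0.04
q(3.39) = 0.53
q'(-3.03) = 0.14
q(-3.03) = 0.52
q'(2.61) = 0.23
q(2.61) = 0.35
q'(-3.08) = 0.20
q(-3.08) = 0.51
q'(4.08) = -0.27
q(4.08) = 0.33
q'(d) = (3*sin(d)^2*cos(d) - 4*sin(d)*cos(d) - cos(d))/(-sin(d)^3 + 2*sin(d)^2 + sin(d) + 2)^2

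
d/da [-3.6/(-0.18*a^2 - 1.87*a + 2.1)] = (-1.296*a - 6.732)/(0.18*a^2 + 1.87*a - 2.1)^2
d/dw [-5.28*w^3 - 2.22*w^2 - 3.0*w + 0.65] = -15.84*w^2 - 4.44*w - 3.0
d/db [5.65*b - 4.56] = 5.65000000000000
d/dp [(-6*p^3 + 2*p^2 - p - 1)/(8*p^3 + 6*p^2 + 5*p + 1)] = 2*(-26*p^4 - 22*p^3 + 11*p^2 + 8*p + 2)/(64*p^6 + 96*p^5 + 116*p^4 + 76*p^3 + 37*p^2 + 10*p + 1)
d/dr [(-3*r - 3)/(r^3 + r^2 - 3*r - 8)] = 3*(-r^3 - r^2 + 3*r + (r + 1)*(3*r^2 + 2*r - 3) + 8)/(r^3 + r^2 - 3*r - 8)^2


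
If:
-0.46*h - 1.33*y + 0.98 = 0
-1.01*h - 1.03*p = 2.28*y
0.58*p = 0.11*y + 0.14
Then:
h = -13.47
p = 1.26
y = 5.40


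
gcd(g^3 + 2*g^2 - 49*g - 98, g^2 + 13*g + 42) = g + 7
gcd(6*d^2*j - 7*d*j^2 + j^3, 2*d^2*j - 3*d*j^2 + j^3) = d*j - j^2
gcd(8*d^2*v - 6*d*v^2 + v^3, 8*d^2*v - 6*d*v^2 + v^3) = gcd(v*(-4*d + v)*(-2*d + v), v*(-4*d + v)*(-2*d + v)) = 8*d^2*v - 6*d*v^2 + v^3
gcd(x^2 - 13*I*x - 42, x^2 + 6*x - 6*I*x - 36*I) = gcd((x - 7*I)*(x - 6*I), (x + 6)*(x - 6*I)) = x - 6*I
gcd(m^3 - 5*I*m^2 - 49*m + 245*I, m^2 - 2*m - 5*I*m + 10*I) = m - 5*I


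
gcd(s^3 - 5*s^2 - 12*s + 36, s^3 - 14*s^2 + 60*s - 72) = s^2 - 8*s + 12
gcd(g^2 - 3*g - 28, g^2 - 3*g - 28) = g^2 - 3*g - 28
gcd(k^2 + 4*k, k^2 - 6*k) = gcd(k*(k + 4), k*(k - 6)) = k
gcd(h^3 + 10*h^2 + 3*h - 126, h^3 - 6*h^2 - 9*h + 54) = h - 3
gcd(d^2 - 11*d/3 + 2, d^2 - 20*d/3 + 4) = d - 2/3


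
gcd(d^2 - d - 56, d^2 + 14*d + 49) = d + 7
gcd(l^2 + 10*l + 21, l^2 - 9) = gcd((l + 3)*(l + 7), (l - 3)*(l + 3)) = l + 3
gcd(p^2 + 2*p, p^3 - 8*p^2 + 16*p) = p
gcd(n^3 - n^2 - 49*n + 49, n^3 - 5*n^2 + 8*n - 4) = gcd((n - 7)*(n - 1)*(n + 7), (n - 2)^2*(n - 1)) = n - 1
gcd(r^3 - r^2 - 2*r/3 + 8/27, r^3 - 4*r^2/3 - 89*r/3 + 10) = r - 1/3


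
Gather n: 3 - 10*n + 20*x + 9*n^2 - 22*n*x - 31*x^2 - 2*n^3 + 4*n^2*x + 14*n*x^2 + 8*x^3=-2*n^3 + n^2*(4*x + 9) + n*(14*x^2 - 22*x - 10) + 8*x^3 - 31*x^2 + 20*x + 3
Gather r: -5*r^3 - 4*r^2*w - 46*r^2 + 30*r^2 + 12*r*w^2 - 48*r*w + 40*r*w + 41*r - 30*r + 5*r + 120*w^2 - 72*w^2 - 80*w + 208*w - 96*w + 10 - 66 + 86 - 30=-5*r^3 + r^2*(-4*w - 16) + r*(12*w^2 - 8*w + 16) + 48*w^2 + 32*w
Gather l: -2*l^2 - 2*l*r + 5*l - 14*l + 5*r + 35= -2*l^2 + l*(-2*r - 9) + 5*r + 35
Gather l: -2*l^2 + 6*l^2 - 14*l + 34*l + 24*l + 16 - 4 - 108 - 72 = 4*l^2 + 44*l - 168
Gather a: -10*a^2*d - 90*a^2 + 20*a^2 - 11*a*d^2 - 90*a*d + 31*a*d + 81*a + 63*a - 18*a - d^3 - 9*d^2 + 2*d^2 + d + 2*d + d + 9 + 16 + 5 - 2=a^2*(-10*d - 70) + a*(-11*d^2 - 59*d + 126) - d^3 - 7*d^2 + 4*d + 28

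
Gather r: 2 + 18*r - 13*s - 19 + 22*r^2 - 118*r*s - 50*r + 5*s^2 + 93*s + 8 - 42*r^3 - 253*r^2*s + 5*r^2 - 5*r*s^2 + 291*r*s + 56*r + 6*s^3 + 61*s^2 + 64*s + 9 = -42*r^3 + r^2*(27 - 253*s) + r*(-5*s^2 + 173*s + 24) + 6*s^3 + 66*s^2 + 144*s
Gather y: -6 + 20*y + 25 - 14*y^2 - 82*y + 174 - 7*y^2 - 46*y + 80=-21*y^2 - 108*y + 273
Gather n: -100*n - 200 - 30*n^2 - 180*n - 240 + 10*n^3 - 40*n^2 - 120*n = 10*n^3 - 70*n^2 - 400*n - 440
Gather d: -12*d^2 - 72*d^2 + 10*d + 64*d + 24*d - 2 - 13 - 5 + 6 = -84*d^2 + 98*d - 14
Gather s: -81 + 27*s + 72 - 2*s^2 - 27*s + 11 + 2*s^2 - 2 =0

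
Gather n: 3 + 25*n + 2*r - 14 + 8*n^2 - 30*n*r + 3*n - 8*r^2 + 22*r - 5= 8*n^2 + n*(28 - 30*r) - 8*r^2 + 24*r - 16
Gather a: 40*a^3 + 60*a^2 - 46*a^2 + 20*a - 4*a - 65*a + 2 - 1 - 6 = 40*a^3 + 14*a^2 - 49*a - 5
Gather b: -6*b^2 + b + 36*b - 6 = -6*b^2 + 37*b - 6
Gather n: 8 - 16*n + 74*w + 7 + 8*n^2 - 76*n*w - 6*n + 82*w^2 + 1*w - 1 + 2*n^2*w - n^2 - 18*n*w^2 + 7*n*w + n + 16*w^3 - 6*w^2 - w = n^2*(2*w + 7) + n*(-18*w^2 - 69*w - 21) + 16*w^3 + 76*w^2 + 74*w + 14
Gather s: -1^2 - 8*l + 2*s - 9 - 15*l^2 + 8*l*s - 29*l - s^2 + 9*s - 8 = -15*l^2 - 37*l - s^2 + s*(8*l + 11) - 18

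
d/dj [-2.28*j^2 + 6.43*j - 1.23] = 6.43 - 4.56*j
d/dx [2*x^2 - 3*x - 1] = 4*x - 3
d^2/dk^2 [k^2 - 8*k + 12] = 2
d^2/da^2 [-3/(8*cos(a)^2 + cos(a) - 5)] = 3*(256*sin(a)^4 - 289*sin(a)^2 - 25*cos(a) + 6*cos(3*a) - 49)/(-8*sin(a)^2 + cos(a) + 3)^3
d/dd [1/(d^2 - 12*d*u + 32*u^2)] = 2*(-d + 6*u)/(d^2 - 12*d*u + 32*u^2)^2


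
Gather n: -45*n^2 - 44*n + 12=-45*n^2 - 44*n + 12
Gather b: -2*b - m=-2*b - m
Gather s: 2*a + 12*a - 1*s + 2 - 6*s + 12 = 14*a - 7*s + 14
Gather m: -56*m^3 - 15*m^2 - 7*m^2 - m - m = -56*m^3 - 22*m^2 - 2*m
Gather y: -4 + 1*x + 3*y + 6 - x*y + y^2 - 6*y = x + y^2 + y*(-x - 3) + 2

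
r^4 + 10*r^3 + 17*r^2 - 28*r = r*(r - 1)*(r + 4)*(r + 7)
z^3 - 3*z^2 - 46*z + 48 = (z - 8)*(z - 1)*(z + 6)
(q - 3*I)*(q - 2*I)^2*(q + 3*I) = q^4 - 4*I*q^3 + 5*q^2 - 36*I*q - 36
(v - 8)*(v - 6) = v^2 - 14*v + 48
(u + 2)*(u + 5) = u^2 + 7*u + 10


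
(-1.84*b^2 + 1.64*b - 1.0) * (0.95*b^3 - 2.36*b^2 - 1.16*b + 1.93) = -1.748*b^5 + 5.9004*b^4 - 2.686*b^3 - 3.0936*b^2 + 4.3252*b - 1.93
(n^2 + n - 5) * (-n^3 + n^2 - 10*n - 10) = -n^5 - 4*n^3 - 25*n^2 + 40*n + 50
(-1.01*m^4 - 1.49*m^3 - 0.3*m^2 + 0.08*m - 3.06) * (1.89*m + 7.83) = -1.9089*m^5 - 10.7244*m^4 - 12.2337*m^3 - 2.1978*m^2 - 5.157*m - 23.9598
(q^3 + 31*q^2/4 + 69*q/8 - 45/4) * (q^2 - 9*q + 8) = q^5 - 5*q^4/4 - 425*q^3/8 - 215*q^2/8 + 681*q/4 - 90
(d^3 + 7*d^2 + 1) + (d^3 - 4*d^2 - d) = 2*d^3 + 3*d^2 - d + 1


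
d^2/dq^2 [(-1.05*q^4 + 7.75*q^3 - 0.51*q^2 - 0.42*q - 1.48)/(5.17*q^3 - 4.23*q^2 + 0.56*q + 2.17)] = (-5.6843418860808e-14*q^8 + 280.212401999999*q^6 - 116.381118*q^5 - 1398.24087*q^4 + 709.67048*q^3 - 158.968458*q^2 + 316.491294*q - 31.880702)/(138.188413*q^9 - 339.189741*q^8 + 322.423431*q^7 + 24.8379959999999*q^6 - 249.811674*q^5 + 150.198699*q^4 + 42.368879*q^3 - 57.714405*q^2 + 7.910952*q + 10.218313)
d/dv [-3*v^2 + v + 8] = 1 - 6*v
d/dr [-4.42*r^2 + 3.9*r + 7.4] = 3.9 - 8.84*r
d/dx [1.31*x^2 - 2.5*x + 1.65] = 2.62*x - 2.5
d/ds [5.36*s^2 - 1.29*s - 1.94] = 10.72*s - 1.29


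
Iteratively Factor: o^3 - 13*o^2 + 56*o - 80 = (o - 4)*(o^2 - 9*o + 20) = (o - 5)*(o - 4)*(o - 4)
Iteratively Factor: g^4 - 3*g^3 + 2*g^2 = (g)*(g^3 - 3*g^2 + 2*g) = g^2*(g^2 - 3*g + 2) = g^2*(g - 1)*(g - 2)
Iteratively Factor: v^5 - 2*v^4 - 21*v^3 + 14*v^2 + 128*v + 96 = (v + 3)*(v^4 - 5*v^3 - 6*v^2 + 32*v + 32) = (v + 1)*(v + 3)*(v^3 - 6*v^2 + 32) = (v - 4)*(v + 1)*(v + 3)*(v^2 - 2*v - 8) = (v - 4)*(v + 1)*(v + 2)*(v + 3)*(v - 4)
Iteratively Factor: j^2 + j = (j)*(j + 1)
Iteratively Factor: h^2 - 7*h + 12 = (h - 4)*(h - 3)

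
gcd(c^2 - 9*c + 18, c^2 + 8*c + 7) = 1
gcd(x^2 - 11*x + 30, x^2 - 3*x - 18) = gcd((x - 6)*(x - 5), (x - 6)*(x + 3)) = x - 6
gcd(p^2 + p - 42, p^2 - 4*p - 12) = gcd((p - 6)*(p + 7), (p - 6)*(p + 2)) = p - 6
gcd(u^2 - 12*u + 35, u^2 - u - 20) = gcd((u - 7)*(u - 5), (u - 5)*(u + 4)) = u - 5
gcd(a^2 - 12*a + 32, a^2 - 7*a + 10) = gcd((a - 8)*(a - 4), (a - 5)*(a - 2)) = 1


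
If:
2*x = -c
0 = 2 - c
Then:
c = 2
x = -1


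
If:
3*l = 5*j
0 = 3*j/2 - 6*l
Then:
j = 0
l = 0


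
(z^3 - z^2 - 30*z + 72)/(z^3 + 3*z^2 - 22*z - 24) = (z - 3)/(z + 1)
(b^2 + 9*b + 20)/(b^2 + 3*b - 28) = (b^2 + 9*b + 20)/(b^2 + 3*b - 28)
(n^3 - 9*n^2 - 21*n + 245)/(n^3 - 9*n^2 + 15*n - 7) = (n^2 - 2*n - 35)/(n^2 - 2*n + 1)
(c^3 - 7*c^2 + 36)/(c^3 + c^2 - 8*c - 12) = (c - 6)/(c + 2)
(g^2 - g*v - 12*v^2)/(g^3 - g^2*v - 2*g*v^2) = (-g^2 + g*v + 12*v^2)/(g*(-g^2 + g*v + 2*v^2))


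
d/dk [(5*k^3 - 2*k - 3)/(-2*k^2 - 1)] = (-10*k^4 - 19*k^2 - 12*k + 2)/(4*k^4 + 4*k^2 + 1)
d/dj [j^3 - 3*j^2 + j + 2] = 3*j^2 - 6*j + 1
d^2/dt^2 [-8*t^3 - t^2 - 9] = -48*t - 2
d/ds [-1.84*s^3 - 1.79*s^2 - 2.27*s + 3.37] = -5.52*s^2 - 3.58*s - 2.27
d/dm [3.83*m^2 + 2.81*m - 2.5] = 7.66*m + 2.81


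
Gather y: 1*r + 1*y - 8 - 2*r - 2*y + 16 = -r - y + 8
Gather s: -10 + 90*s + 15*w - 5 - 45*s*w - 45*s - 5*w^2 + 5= s*(45 - 45*w) - 5*w^2 + 15*w - 10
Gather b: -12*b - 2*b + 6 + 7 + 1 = 14 - 14*b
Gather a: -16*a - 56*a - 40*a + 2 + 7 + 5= 14 - 112*a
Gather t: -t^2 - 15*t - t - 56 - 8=-t^2 - 16*t - 64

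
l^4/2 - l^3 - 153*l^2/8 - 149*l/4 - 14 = (l/2 + 1)*(l - 8)*(l + 1/2)*(l + 7/2)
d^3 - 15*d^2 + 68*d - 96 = (d - 8)*(d - 4)*(d - 3)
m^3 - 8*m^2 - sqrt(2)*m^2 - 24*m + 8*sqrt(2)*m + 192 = (m - 8)*(m - 4*sqrt(2))*(m + 3*sqrt(2))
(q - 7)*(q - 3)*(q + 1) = q^3 - 9*q^2 + 11*q + 21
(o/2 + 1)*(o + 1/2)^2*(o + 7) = o^4/2 + 5*o^3 + 93*o^2/8 + 65*o/8 + 7/4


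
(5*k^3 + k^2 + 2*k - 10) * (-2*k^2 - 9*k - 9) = -10*k^5 - 47*k^4 - 58*k^3 - 7*k^2 + 72*k + 90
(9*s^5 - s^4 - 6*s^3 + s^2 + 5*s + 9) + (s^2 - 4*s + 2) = 9*s^5 - s^4 - 6*s^3 + 2*s^2 + s + 11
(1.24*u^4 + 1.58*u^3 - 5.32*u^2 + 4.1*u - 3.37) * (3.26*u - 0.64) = 4.0424*u^5 + 4.3572*u^4 - 18.3544*u^3 + 16.7708*u^2 - 13.6102*u + 2.1568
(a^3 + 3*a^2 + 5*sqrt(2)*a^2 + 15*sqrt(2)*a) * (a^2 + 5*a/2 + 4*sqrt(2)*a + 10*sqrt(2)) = a^5 + 11*a^4/2 + 9*sqrt(2)*a^4 + 95*a^3/2 + 99*sqrt(2)*a^3/2 + 135*sqrt(2)*a^2/2 + 220*a^2 + 300*a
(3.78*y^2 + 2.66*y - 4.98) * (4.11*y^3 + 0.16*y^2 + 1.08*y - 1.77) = 15.5358*y^5 + 11.5374*y^4 - 15.9598*y^3 - 4.6146*y^2 - 10.0866*y + 8.8146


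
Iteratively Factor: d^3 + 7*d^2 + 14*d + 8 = (d + 2)*(d^2 + 5*d + 4) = (d + 2)*(d + 4)*(d + 1)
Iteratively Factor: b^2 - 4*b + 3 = (b - 1)*(b - 3)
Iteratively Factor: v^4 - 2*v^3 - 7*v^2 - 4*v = (v - 4)*(v^3 + 2*v^2 + v) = (v - 4)*(v + 1)*(v^2 + v) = (v - 4)*(v + 1)^2*(v)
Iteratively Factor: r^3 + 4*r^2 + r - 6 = (r + 2)*(r^2 + 2*r - 3) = (r + 2)*(r + 3)*(r - 1)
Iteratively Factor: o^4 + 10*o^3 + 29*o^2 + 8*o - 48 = (o + 4)*(o^3 + 6*o^2 + 5*o - 12) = (o + 4)^2*(o^2 + 2*o - 3) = (o - 1)*(o + 4)^2*(o + 3)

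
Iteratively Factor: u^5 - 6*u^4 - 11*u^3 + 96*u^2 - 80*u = (u - 5)*(u^4 - u^3 - 16*u^2 + 16*u) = (u - 5)*(u - 4)*(u^3 + 3*u^2 - 4*u) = u*(u - 5)*(u - 4)*(u^2 + 3*u - 4) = u*(u - 5)*(u - 4)*(u + 4)*(u - 1)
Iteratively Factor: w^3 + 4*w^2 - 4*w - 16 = (w + 2)*(w^2 + 2*w - 8) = (w + 2)*(w + 4)*(w - 2)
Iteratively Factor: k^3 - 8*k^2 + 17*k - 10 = (k - 1)*(k^2 - 7*k + 10) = (k - 2)*(k - 1)*(k - 5)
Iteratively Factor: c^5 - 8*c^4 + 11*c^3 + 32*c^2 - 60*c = (c)*(c^4 - 8*c^3 + 11*c^2 + 32*c - 60) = c*(c + 2)*(c^3 - 10*c^2 + 31*c - 30) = c*(c - 3)*(c + 2)*(c^2 - 7*c + 10) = c*(c - 5)*(c - 3)*(c + 2)*(c - 2)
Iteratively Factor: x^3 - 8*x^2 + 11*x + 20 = (x - 4)*(x^2 - 4*x - 5) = (x - 4)*(x + 1)*(x - 5)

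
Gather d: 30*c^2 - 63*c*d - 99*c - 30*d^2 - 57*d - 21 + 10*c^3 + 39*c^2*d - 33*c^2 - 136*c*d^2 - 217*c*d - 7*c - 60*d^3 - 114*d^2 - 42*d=10*c^3 - 3*c^2 - 106*c - 60*d^3 + d^2*(-136*c - 144) + d*(39*c^2 - 280*c - 99) - 21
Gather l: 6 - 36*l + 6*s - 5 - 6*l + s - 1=-42*l + 7*s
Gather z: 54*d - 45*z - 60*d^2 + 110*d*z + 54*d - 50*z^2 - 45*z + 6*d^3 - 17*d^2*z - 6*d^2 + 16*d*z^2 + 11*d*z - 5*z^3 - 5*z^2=6*d^3 - 66*d^2 + 108*d - 5*z^3 + z^2*(16*d - 55) + z*(-17*d^2 + 121*d - 90)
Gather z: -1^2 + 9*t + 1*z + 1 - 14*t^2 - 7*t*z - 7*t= -14*t^2 + 2*t + z*(1 - 7*t)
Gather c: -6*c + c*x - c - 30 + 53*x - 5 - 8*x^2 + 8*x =c*(x - 7) - 8*x^2 + 61*x - 35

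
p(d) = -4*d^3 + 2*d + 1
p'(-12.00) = -1726.00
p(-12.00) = 6889.00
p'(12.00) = -1726.00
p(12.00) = -6887.00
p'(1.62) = -29.49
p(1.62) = -12.77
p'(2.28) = -60.38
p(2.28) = -41.85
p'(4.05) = -194.83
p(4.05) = -256.62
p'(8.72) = -910.46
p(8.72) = -2633.78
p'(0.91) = -7.94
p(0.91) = -0.19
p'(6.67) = -531.87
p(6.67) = -1172.62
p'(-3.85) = -175.87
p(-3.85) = 221.57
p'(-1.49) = -24.64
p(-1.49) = 11.25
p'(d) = 2 - 12*d^2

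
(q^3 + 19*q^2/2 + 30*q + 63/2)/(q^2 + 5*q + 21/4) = 2*(q^2 + 6*q + 9)/(2*q + 3)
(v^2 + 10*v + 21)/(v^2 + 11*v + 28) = (v + 3)/(v + 4)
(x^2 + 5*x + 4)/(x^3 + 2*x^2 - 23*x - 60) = (x + 1)/(x^2 - 2*x - 15)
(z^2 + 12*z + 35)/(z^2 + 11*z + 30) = (z + 7)/(z + 6)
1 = 1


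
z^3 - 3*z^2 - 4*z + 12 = (z - 3)*(z - 2)*(z + 2)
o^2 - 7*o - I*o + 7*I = (o - 7)*(o - I)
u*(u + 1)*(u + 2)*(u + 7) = u^4 + 10*u^3 + 23*u^2 + 14*u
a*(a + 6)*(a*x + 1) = a^3*x + 6*a^2*x + a^2 + 6*a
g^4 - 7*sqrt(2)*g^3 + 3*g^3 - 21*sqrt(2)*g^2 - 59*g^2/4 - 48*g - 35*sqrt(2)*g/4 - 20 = (g + 1/2)*(g + 5/2)*(g - 8*sqrt(2))*(g + sqrt(2))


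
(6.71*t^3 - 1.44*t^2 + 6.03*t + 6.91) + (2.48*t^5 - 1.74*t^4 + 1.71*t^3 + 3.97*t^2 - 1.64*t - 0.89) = 2.48*t^5 - 1.74*t^4 + 8.42*t^3 + 2.53*t^2 + 4.39*t + 6.02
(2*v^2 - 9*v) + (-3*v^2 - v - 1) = -v^2 - 10*v - 1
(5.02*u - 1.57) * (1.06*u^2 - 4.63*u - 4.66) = 5.3212*u^3 - 24.9068*u^2 - 16.1241*u + 7.3162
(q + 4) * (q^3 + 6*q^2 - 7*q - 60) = q^4 + 10*q^3 + 17*q^2 - 88*q - 240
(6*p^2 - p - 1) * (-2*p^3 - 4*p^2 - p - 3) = -12*p^5 - 22*p^4 - 13*p^2 + 4*p + 3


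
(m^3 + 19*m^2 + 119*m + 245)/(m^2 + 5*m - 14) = (m^2 + 12*m + 35)/(m - 2)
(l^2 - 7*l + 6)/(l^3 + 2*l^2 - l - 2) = (l - 6)/(l^2 + 3*l + 2)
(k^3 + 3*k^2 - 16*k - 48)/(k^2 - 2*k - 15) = (k^2 - 16)/(k - 5)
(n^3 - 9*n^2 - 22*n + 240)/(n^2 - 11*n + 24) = (n^2 - n - 30)/(n - 3)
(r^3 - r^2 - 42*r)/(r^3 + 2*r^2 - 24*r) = (r - 7)/(r - 4)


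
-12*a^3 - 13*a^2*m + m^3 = (-4*a + m)*(a + m)*(3*a + m)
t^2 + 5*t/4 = t*(t + 5/4)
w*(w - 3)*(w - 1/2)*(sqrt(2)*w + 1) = sqrt(2)*w^4 - 7*sqrt(2)*w^3/2 + w^3 - 7*w^2/2 + 3*sqrt(2)*w^2/2 + 3*w/2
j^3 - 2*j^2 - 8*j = j*(j - 4)*(j + 2)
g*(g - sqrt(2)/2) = g^2 - sqrt(2)*g/2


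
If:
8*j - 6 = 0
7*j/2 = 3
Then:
No Solution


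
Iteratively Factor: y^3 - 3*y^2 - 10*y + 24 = (y - 2)*(y^2 - y - 12) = (y - 2)*(y + 3)*(y - 4)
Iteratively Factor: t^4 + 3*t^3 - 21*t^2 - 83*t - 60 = (t + 4)*(t^3 - t^2 - 17*t - 15) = (t - 5)*(t + 4)*(t^2 + 4*t + 3) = (t - 5)*(t + 1)*(t + 4)*(t + 3)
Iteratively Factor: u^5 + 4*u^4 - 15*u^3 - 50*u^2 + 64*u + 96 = (u + 1)*(u^4 + 3*u^3 - 18*u^2 - 32*u + 96) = (u + 1)*(u + 4)*(u^3 - u^2 - 14*u + 24) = (u - 2)*(u + 1)*(u + 4)*(u^2 + u - 12) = (u - 3)*(u - 2)*(u + 1)*(u + 4)*(u + 4)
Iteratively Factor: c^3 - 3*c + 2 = (c + 2)*(c^2 - 2*c + 1) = (c - 1)*(c + 2)*(c - 1)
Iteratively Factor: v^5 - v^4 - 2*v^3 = (v - 2)*(v^4 + v^3) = v*(v - 2)*(v^3 + v^2) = v*(v - 2)*(v + 1)*(v^2) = v^2*(v - 2)*(v + 1)*(v)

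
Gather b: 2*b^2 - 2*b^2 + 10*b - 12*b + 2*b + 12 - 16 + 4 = 0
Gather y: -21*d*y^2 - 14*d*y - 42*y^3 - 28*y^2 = -14*d*y - 42*y^3 + y^2*(-21*d - 28)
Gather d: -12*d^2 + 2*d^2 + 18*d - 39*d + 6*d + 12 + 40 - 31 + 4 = -10*d^2 - 15*d + 25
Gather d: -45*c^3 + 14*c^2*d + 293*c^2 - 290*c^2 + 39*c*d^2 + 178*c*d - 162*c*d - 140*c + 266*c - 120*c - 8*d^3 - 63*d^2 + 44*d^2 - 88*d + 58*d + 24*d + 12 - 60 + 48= -45*c^3 + 3*c^2 + 6*c - 8*d^3 + d^2*(39*c - 19) + d*(14*c^2 + 16*c - 6)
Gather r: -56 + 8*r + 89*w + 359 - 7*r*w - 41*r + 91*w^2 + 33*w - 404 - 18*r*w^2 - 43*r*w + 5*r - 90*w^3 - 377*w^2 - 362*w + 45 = r*(-18*w^2 - 50*w - 28) - 90*w^3 - 286*w^2 - 240*w - 56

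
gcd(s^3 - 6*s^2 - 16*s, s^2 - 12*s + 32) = s - 8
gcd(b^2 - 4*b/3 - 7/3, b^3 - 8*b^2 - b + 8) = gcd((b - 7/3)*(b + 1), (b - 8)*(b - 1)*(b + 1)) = b + 1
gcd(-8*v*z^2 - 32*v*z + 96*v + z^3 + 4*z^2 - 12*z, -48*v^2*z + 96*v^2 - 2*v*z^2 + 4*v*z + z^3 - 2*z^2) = -8*v*z + 16*v + z^2 - 2*z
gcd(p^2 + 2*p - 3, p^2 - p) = p - 1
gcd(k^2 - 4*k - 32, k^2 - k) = 1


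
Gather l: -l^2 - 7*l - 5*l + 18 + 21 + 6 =-l^2 - 12*l + 45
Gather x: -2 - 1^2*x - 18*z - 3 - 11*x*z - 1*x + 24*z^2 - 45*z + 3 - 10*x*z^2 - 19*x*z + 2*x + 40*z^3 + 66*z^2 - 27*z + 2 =x*(-10*z^2 - 30*z) + 40*z^3 + 90*z^2 - 90*z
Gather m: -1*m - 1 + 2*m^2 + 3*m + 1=2*m^2 + 2*m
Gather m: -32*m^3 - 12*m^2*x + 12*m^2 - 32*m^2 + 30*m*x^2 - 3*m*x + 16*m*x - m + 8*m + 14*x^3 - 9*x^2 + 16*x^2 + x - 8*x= -32*m^3 + m^2*(-12*x - 20) + m*(30*x^2 + 13*x + 7) + 14*x^3 + 7*x^2 - 7*x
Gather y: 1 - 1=0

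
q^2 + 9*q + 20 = (q + 4)*(q + 5)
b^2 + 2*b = b*(b + 2)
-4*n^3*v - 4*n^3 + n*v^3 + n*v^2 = (-2*n + v)*(2*n + v)*(n*v + n)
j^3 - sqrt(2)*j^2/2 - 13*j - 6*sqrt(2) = (j - 3*sqrt(2))*(j + sqrt(2)/2)*(j + 2*sqrt(2))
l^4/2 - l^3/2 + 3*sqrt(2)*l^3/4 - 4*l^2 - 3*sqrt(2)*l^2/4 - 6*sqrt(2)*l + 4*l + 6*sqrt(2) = (l/2 + sqrt(2))*(l - 1)*(l - 2*sqrt(2))*(l + 3*sqrt(2)/2)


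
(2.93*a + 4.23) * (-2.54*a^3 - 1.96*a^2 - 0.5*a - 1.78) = -7.4422*a^4 - 16.487*a^3 - 9.7558*a^2 - 7.3304*a - 7.5294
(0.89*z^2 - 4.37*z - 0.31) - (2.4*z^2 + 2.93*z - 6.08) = -1.51*z^2 - 7.3*z + 5.77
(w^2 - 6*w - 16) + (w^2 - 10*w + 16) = 2*w^2 - 16*w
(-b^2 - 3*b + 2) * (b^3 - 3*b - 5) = -b^5 - 3*b^4 + 5*b^3 + 14*b^2 + 9*b - 10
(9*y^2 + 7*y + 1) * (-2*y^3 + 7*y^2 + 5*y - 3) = -18*y^5 + 49*y^4 + 92*y^3 + 15*y^2 - 16*y - 3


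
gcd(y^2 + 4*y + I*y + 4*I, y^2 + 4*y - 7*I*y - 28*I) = y + 4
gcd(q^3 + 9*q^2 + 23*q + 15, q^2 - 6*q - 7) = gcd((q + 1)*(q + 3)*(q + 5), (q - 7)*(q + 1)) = q + 1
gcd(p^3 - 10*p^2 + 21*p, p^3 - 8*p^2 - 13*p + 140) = p - 7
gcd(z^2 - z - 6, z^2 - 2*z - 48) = 1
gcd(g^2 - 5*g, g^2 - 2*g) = g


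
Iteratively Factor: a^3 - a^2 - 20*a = (a + 4)*(a^2 - 5*a) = a*(a + 4)*(a - 5)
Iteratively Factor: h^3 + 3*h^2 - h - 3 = (h - 1)*(h^2 + 4*h + 3) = (h - 1)*(h + 1)*(h + 3)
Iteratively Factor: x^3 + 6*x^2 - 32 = (x - 2)*(x^2 + 8*x + 16) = (x - 2)*(x + 4)*(x + 4)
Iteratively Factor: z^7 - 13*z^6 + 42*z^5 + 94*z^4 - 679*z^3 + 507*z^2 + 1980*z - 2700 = (z - 5)*(z^6 - 8*z^5 + 2*z^4 + 104*z^3 - 159*z^2 - 288*z + 540) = (z - 5)*(z - 3)*(z^5 - 5*z^4 - 13*z^3 + 65*z^2 + 36*z - 180) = (z - 5)*(z - 3)*(z + 3)*(z^4 - 8*z^3 + 11*z^2 + 32*z - 60) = (z - 5)*(z - 3)^2*(z + 3)*(z^3 - 5*z^2 - 4*z + 20) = (z - 5)*(z - 3)^2*(z - 2)*(z + 3)*(z^2 - 3*z - 10) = (z - 5)*(z - 3)^2*(z - 2)*(z + 2)*(z + 3)*(z - 5)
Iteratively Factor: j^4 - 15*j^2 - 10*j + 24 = (j - 1)*(j^3 + j^2 - 14*j - 24) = (j - 4)*(j - 1)*(j^2 + 5*j + 6) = (j - 4)*(j - 1)*(j + 3)*(j + 2)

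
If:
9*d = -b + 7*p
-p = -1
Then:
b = 7 - 9*d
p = 1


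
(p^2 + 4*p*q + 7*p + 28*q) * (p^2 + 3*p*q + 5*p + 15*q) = p^4 + 7*p^3*q + 12*p^3 + 12*p^2*q^2 + 84*p^2*q + 35*p^2 + 144*p*q^2 + 245*p*q + 420*q^2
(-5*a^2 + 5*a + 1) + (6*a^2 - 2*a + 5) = a^2 + 3*a + 6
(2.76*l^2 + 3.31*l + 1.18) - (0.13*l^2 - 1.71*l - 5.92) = 2.63*l^2 + 5.02*l + 7.1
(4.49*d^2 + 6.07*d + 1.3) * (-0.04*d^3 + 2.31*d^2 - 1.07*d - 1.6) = -0.1796*d^5 + 10.1291*d^4 + 9.1654*d^3 - 10.6759*d^2 - 11.103*d - 2.08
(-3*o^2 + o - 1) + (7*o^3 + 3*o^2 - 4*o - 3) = 7*o^3 - 3*o - 4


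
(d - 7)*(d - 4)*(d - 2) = d^3 - 13*d^2 + 50*d - 56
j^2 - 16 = (j - 4)*(j + 4)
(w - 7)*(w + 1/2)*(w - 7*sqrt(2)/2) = w^3 - 13*w^2/2 - 7*sqrt(2)*w^2/2 - 7*w/2 + 91*sqrt(2)*w/4 + 49*sqrt(2)/4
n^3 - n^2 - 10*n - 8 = (n - 4)*(n + 1)*(n + 2)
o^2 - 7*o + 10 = (o - 5)*(o - 2)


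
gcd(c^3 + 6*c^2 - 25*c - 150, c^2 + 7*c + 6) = c + 6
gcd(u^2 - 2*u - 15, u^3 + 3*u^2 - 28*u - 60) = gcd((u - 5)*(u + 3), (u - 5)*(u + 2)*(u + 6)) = u - 5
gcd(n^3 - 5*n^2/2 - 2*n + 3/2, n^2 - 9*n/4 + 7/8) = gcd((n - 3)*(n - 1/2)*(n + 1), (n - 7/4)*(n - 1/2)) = n - 1/2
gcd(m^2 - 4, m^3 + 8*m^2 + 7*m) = 1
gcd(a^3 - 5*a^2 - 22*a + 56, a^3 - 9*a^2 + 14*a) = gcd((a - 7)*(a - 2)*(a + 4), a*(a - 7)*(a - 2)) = a^2 - 9*a + 14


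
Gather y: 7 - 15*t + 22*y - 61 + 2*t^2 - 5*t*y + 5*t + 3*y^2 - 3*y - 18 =2*t^2 - 10*t + 3*y^2 + y*(19 - 5*t) - 72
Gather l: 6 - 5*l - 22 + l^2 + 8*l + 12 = l^2 + 3*l - 4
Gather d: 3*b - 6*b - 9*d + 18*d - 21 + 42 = -3*b + 9*d + 21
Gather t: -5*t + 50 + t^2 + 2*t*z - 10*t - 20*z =t^2 + t*(2*z - 15) - 20*z + 50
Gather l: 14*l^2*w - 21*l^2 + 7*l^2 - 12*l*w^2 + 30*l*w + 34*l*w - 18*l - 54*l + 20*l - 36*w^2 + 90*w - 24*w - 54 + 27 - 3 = l^2*(14*w - 14) + l*(-12*w^2 + 64*w - 52) - 36*w^2 + 66*w - 30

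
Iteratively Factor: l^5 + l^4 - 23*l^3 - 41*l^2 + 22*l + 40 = (l + 4)*(l^4 - 3*l^3 - 11*l^2 + 3*l + 10) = (l - 1)*(l + 4)*(l^3 - 2*l^2 - 13*l - 10) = (l - 5)*(l - 1)*(l + 4)*(l^2 + 3*l + 2) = (l - 5)*(l - 1)*(l + 1)*(l + 4)*(l + 2)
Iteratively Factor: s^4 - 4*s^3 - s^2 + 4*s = (s + 1)*(s^3 - 5*s^2 + 4*s) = s*(s + 1)*(s^2 - 5*s + 4) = s*(s - 1)*(s + 1)*(s - 4)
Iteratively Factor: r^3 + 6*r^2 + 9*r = (r)*(r^2 + 6*r + 9) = r*(r + 3)*(r + 3)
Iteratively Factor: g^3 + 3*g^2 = (g + 3)*(g^2) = g*(g + 3)*(g)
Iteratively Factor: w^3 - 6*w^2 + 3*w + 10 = (w - 5)*(w^2 - w - 2) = (w - 5)*(w + 1)*(w - 2)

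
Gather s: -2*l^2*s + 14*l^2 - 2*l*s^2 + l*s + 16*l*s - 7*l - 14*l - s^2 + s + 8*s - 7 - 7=14*l^2 - 21*l + s^2*(-2*l - 1) + s*(-2*l^2 + 17*l + 9) - 14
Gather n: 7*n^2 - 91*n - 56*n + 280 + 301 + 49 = 7*n^2 - 147*n + 630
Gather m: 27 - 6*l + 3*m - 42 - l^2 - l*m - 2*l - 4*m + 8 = -l^2 - 8*l + m*(-l - 1) - 7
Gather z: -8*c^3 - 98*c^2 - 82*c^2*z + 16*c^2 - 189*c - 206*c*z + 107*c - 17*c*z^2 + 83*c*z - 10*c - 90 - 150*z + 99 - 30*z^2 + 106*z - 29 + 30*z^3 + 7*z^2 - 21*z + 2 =-8*c^3 - 82*c^2 - 92*c + 30*z^3 + z^2*(-17*c - 23) + z*(-82*c^2 - 123*c - 65) - 18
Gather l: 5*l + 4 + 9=5*l + 13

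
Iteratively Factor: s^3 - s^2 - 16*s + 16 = (s - 1)*(s^2 - 16) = (s - 1)*(s + 4)*(s - 4)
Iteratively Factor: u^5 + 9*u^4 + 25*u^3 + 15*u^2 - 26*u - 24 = (u + 4)*(u^4 + 5*u^3 + 5*u^2 - 5*u - 6) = (u + 2)*(u + 4)*(u^3 + 3*u^2 - u - 3) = (u + 1)*(u + 2)*(u + 4)*(u^2 + 2*u - 3) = (u - 1)*(u + 1)*(u + 2)*(u + 4)*(u + 3)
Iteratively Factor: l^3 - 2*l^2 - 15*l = (l - 5)*(l^2 + 3*l) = (l - 5)*(l + 3)*(l)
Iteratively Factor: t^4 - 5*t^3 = (t)*(t^3 - 5*t^2) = t^2*(t^2 - 5*t) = t^3*(t - 5)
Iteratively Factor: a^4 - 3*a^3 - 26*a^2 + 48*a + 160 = (a + 4)*(a^3 - 7*a^2 + 2*a + 40) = (a - 5)*(a + 4)*(a^2 - 2*a - 8) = (a - 5)*(a + 2)*(a + 4)*(a - 4)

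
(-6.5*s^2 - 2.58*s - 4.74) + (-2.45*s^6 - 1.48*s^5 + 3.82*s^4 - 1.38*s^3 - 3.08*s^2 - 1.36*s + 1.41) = -2.45*s^6 - 1.48*s^5 + 3.82*s^4 - 1.38*s^3 - 9.58*s^2 - 3.94*s - 3.33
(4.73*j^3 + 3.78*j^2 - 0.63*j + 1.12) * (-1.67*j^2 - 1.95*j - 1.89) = -7.8991*j^5 - 15.5361*j^4 - 15.2586*j^3 - 7.7861*j^2 - 0.9933*j - 2.1168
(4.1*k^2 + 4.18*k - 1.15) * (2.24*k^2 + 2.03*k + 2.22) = 9.184*k^4 + 17.6862*k^3 + 15.0114*k^2 + 6.9451*k - 2.553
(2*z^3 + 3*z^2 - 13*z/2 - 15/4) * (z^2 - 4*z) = 2*z^5 - 5*z^4 - 37*z^3/2 + 89*z^2/4 + 15*z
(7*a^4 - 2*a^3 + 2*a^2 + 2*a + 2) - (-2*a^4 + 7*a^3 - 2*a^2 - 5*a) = 9*a^4 - 9*a^3 + 4*a^2 + 7*a + 2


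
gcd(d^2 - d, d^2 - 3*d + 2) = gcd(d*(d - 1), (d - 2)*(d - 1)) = d - 1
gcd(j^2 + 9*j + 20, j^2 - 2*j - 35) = j + 5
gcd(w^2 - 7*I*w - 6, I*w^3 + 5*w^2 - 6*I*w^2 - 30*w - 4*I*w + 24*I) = w - I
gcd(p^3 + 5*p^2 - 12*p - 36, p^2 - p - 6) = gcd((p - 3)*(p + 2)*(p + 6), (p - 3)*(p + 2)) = p^2 - p - 6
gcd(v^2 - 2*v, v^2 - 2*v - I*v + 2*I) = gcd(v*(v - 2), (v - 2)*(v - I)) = v - 2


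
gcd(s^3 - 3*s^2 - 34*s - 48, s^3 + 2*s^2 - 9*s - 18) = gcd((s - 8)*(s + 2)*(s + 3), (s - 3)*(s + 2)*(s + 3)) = s^2 + 5*s + 6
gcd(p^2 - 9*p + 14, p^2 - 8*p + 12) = p - 2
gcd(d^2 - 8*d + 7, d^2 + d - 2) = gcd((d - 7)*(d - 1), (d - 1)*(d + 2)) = d - 1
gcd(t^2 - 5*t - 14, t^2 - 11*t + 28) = t - 7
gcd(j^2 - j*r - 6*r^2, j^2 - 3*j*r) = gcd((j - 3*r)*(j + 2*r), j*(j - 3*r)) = -j + 3*r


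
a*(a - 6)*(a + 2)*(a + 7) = a^4 + 3*a^3 - 40*a^2 - 84*a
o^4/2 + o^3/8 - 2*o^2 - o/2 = o*(o/2 + 1)*(o - 2)*(o + 1/4)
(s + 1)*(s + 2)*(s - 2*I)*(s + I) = s^4 + 3*s^3 - I*s^3 + 4*s^2 - 3*I*s^2 + 6*s - 2*I*s + 4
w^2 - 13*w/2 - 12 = (w - 8)*(w + 3/2)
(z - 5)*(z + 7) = z^2 + 2*z - 35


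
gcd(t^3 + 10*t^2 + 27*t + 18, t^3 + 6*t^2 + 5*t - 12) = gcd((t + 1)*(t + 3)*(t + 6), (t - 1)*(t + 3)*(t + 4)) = t + 3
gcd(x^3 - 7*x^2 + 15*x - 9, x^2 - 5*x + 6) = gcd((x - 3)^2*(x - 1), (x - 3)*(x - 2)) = x - 3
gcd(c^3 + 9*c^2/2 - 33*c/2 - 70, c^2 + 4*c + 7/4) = c + 7/2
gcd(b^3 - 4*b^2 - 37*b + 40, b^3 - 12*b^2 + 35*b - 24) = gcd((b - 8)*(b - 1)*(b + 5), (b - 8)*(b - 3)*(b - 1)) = b^2 - 9*b + 8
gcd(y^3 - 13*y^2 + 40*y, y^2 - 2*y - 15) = y - 5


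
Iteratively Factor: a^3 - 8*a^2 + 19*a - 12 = (a - 4)*(a^2 - 4*a + 3) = (a - 4)*(a - 1)*(a - 3)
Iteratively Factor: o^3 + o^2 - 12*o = (o)*(o^2 + o - 12) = o*(o - 3)*(o + 4)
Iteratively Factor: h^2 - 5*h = (h)*(h - 5)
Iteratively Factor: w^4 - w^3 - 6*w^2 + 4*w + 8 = (w + 1)*(w^3 - 2*w^2 - 4*w + 8) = (w - 2)*(w + 1)*(w^2 - 4) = (w - 2)^2*(w + 1)*(w + 2)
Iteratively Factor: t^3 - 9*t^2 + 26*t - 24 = (t - 4)*(t^2 - 5*t + 6) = (t - 4)*(t - 3)*(t - 2)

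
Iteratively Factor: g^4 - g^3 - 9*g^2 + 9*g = (g + 3)*(g^3 - 4*g^2 + 3*g) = (g - 1)*(g + 3)*(g^2 - 3*g) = g*(g - 1)*(g + 3)*(g - 3)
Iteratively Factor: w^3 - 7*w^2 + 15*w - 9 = (w - 1)*(w^2 - 6*w + 9) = (w - 3)*(w - 1)*(w - 3)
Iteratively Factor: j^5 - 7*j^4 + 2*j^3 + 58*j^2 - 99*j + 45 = (j - 1)*(j^4 - 6*j^3 - 4*j^2 + 54*j - 45) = (j - 1)*(j + 3)*(j^3 - 9*j^2 + 23*j - 15) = (j - 5)*(j - 1)*(j + 3)*(j^2 - 4*j + 3) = (j - 5)*(j - 3)*(j - 1)*(j + 3)*(j - 1)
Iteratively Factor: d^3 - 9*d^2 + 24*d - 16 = (d - 4)*(d^2 - 5*d + 4) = (d - 4)^2*(d - 1)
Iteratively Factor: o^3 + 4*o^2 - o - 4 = (o + 4)*(o^2 - 1) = (o - 1)*(o + 4)*(o + 1)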